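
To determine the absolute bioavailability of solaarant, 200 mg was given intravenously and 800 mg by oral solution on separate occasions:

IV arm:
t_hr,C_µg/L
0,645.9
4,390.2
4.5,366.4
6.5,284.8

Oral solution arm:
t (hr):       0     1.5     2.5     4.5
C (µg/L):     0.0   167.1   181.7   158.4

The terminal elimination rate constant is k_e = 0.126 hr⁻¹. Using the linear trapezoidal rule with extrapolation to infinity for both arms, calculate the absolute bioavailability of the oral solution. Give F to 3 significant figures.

F = 0.0917

Trapezoidal AUC_0→6.5 (IV):
  [0→4]: (645.9+390.2)/2 × 4 = 2072.2
  [4→4.5]: (390.2+366.4)/2 × 0.5 = 189.15
  [4.5→6.5]: (366.4+284.8)/2 × 2 = 651.2
  Sum = 2912.55 µg/L·hr
IV tail: 284.8/0.126 = 2260.317; AUC_iv,0→∞ = 2912.55 + 2260.317 = 5172.867 µg/L·hr
Trapezoidal AUC_0→4.5 (oral solution):
  [0→1.5]: (0.0+167.1)/2 × 1.5 = 125.325
  [1.5→2.5]: (167.1+181.7)/2 × 1 = 174.4
  [2.5→4.5]: (181.7+158.4)/2 × 2 = 340.1
  Sum = 639.825 µg/L·hr
oral solution tail: 158.4/0.126 = 1257.143; AUC_ev,0→∞ = 639.825 + 1257.143 = 1896.968 µg/L·hr
F = (AUC_ev/D_ev)/(AUC_iv/D_iv) = (1896.968/800)/(5172.867/200) = 2.37121/25.864335 = 0.0917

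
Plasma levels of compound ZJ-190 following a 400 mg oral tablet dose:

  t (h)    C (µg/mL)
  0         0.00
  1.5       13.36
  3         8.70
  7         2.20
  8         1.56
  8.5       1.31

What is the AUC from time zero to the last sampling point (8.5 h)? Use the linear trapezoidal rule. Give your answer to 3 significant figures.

Trapezoidal AUC_0→8.5:
  [0→1.5]: (0.00+13.36)/2 × 1.5 = 10.02
  [1.5→3]: (13.36+8.70)/2 × 1.5 = 16.545
  [3→7]: (8.70+2.20)/2 × 4 = 21.8
  [7→8]: (2.20+1.56)/2 × 1 = 1.88
  [8→8.5]: (1.56+1.31)/2 × 0.5 = 0.7175
  Sum = 50.9625 µg/mL·h

AUC = 51.0 µg/mL·h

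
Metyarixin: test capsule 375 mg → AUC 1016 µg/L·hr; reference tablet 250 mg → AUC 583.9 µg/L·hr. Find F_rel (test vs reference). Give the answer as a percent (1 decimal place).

F_rel = (AUC_test/D_test) / (AUC_ref/D_ref)
      = (1016/375) / (583.9/250)
      = 2.70933 / 2.3356 = 1.1600 = 116.00%

F_rel = 116.0%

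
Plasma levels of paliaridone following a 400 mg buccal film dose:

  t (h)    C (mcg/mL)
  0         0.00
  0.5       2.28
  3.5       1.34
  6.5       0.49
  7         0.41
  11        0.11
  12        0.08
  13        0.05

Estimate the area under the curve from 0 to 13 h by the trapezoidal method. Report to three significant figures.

AUC = 10.2 mcg/mL·h

Trapezoidal AUC_0→13:
  [0→0.5]: (0.00+2.28)/2 × 0.5 = 0.57
  [0.5→3.5]: (2.28+1.34)/2 × 3 = 5.43
  [3.5→6.5]: (1.34+0.49)/2 × 3 = 2.745
  [6.5→7]: (0.49+0.41)/2 × 0.5 = 0.225
  [7→11]: (0.41+0.11)/2 × 4 = 1.04
  [11→12]: (0.11+0.08)/2 × 1 = 0.095
  [12→13]: (0.08+0.05)/2 × 1 = 0.065
  Sum = 10.17 mcg/mL·h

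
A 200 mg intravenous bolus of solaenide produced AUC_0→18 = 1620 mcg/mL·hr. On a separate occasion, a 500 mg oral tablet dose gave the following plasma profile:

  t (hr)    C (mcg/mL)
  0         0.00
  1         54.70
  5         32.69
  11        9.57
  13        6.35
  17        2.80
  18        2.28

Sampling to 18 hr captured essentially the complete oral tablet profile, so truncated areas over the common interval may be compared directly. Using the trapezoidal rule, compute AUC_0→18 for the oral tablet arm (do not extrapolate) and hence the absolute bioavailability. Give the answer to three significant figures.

F = 0.0903

Trapezoidal AUC_0→18 (oral tablet):
  [0→1]: (0.00+54.70)/2 × 1 = 27.35
  [1→5]: (54.70+32.69)/2 × 4 = 174.78
  [5→11]: (32.69+9.57)/2 × 6 = 126.78
  [11→13]: (9.57+6.35)/2 × 2 = 15.92
  [13→17]: (6.35+2.80)/2 × 4 = 18.3
  [17→18]: (2.80+2.28)/2 × 1 = 2.54
  Sum = 365.67 mcg/mL·hr
F = (AUC_ev/D_ev)/(AUC_iv/D_iv) = (365.67/500)/(1620/200) = 0.73134/8.1 = 0.0903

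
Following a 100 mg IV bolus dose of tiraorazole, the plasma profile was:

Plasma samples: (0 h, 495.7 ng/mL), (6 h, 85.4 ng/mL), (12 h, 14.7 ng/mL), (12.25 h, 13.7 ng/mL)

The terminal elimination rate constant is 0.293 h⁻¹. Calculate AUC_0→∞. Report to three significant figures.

Trapezoidal AUC_0→12.25:
  [0→6]: (495.7+85.4)/2 × 6 = 1743.3
  [6→12]: (85.4+14.7)/2 × 6 = 300.3
  [12→12.25]: (14.7+13.7)/2 × 0.25 = 3.55
  Sum = 2047.15 ng/mL·h
Extrapolated tail: C_last / k_e = 13.7 / 0.293 = 46.758
AUC_0→∞ = 2047.15 + 46.758 = 2093.908 ng/mL·h

AUC = 2090 ng/mL·h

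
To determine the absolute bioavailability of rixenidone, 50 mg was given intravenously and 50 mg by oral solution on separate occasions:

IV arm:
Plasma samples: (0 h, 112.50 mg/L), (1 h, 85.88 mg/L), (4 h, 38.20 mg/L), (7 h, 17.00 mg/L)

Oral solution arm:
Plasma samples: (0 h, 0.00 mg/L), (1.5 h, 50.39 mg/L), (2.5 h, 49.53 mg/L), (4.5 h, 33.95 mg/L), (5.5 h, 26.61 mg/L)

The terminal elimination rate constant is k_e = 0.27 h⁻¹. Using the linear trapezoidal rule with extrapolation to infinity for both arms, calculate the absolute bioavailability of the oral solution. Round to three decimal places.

F = 0.696

Trapezoidal AUC_0→7 (IV):
  [0→1]: (112.50+85.88)/2 × 1 = 99.19
  [1→4]: (85.88+38.20)/2 × 3 = 186.12
  [4→7]: (38.20+17.00)/2 × 3 = 82.8
  Sum = 368.11 mg/L·h
IV tail: 17.00/0.27 = 62.963; AUC_iv,0→∞ = 368.11 + 62.963 = 431.073 mg/L·h
Trapezoidal AUC_0→5.5 (oral solution):
  [0→1.5]: (0.00+50.39)/2 × 1.5 = 37.7925
  [1.5→2.5]: (50.39+49.53)/2 × 1 = 49.96
  [2.5→4.5]: (49.53+33.95)/2 × 2 = 83.48
  [4.5→5.5]: (33.95+26.61)/2 × 1 = 30.28
  Sum = 201.5125 mg/L·h
oral solution tail: 26.61/0.27 = 98.556; AUC_ev,0→∞ = 201.5125 + 98.556 = 300.0685 mg/L·h
F = (AUC_ev/D_ev)/(AUC_iv/D_iv) = (300.0685/50)/(431.073/50) = 6.00137/8.62146 = 0.6961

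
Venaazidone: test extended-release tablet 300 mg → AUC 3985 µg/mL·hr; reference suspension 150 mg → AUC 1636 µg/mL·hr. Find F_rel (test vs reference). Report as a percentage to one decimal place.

F_rel = 121.8%

F_rel = (AUC_test/D_test) / (AUC_ref/D_ref)
      = (3985/300) / (1636/150)
      = 13.2833 / 10.9067 = 1.2179 = 121.79%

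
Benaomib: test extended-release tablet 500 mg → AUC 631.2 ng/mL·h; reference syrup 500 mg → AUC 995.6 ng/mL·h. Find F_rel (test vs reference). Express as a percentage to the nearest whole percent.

F_rel = (AUC_test/D_test) / (AUC_ref/D_ref)
      = (631.2/500) / (995.6/500)
      = 1.2624 / 1.9912 = 0.6340 = 63.40%

F_rel = 63%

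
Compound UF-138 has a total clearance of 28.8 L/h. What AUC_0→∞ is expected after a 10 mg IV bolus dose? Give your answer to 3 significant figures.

AUC = 0.347 mg/L·h

AUC_0→∞ = Dose_iv / CL
        = 10 / 28.8 = 0.347222 mg/L·h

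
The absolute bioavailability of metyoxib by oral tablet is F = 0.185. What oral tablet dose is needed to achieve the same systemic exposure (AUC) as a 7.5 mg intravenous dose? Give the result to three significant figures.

For equal systemic exposure: F × D_ev = D_iv
D_ev = D_iv / F = 7.5 / 0.185 = 40.5405 mg

D_oral = 40.5 mg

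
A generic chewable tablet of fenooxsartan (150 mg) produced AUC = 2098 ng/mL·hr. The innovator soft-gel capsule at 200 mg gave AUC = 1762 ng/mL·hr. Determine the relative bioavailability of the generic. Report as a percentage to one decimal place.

F_rel = (AUC_test/D_test) / (AUC_ref/D_ref)
      = (2098/150) / (1762/200)
      = 13.9867 / 8.81 = 1.5876 = 158.76%

F_rel = 158.8%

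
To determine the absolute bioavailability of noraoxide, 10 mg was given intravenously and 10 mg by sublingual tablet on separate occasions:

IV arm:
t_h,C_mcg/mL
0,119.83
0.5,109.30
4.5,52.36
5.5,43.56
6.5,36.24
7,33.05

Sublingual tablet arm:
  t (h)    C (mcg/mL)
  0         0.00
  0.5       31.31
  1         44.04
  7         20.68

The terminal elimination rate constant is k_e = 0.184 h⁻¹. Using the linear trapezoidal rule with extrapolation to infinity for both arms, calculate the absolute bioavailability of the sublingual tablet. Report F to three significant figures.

F = 0.501

Trapezoidal AUC_0→7 (IV):
  [0→0.5]: (119.83+109.30)/2 × 0.5 = 57.2825
  [0.5→4.5]: (109.30+52.36)/2 × 4 = 323.32
  [4.5→5.5]: (52.36+43.56)/2 × 1 = 47.96
  [5.5→6.5]: (43.56+36.24)/2 × 1 = 39.9
  [6.5→7]: (36.24+33.05)/2 × 0.5 = 17.3225
  Sum = 485.785 mcg/mL·h
IV tail: 33.05/0.184 = 179.620; AUC_iv,0→∞ = 485.785 + 179.620 = 665.405 mcg/mL·h
Trapezoidal AUC_0→7 (sublingual tablet):
  [0→0.5]: (0.00+31.31)/2 × 0.5 = 7.8275
  [0.5→1]: (31.31+44.04)/2 × 0.5 = 18.8375
  [1→7]: (44.04+20.68)/2 × 6 = 194.16
  Sum = 220.825 mcg/mL·h
sublingual tablet tail: 20.68/0.184 = 112.391; AUC_ev,0→∞ = 220.825 + 112.391 = 333.216 mcg/mL·h
F = (AUC_ev/D_ev)/(AUC_iv/D_iv) = (333.216/10)/(665.405/10) = 33.3216/66.5405 = 0.5008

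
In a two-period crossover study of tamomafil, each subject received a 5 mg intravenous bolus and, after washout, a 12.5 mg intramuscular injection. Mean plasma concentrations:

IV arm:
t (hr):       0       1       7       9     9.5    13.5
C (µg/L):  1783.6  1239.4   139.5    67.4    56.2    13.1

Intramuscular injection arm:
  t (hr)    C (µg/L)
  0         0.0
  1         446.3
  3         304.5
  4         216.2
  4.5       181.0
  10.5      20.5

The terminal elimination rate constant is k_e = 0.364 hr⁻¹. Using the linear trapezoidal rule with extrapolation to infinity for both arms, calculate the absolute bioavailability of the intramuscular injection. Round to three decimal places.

F = 0.132

Trapezoidal AUC_0→13.5 (IV):
  [0→1]: (1783.6+1239.4)/2 × 1 = 1511.5
  [1→7]: (1239.4+139.5)/2 × 6 = 4136.7
  [7→9]: (139.5+67.4)/2 × 2 = 206.9
  [9→9.5]: (67.4+56.2)/2 × 0.5 = 30.9
  [9.5→13.5]: (56.2+13.1)/2 × 4 = 138.6
  Sum = 6024.6 µg/L·hr
IV tail: 13.1/0.364 = 35.989; AUC_iv,0→∞ = 6024.6 + 35.989 = 6060.589 µg/L·hr
Trapezoidal AUC_0→10.5 (intramuscular injection):
  [0→1]: (0.0+446.3)/2 × 1 = 223.15
  [1→3]: (446.3+304.5)/2 × 2 = 750.8
  [3→4]: (304.5+216.2)/2 × 1 = 260.35
  [4→4.5]: (216.2+181.0)/2 × 0.5 = 99.3
  [4.5→10.5]: (181.0+20.5)/2 × 6 = 604.5
  Sum = 1938.1 µg/L·hr
intramuscular injection tail: 20.5/0.364 = 56.319; AUC_ev,0→∞ = 1938.1 + 56.319 = 1994.419 µg/L·hr
F = (AUC_ev/D_ev)/(AUC_iv/D_iv) = (1994.419/12.5)/(6060.589/5) = 159.55352/1212.1178 = 0.1316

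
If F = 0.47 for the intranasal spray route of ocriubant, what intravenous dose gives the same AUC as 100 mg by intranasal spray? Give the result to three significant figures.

Systemic exposure from an extravascular dose = F × D_ev, so the equivalent IV dose is F × D_ev.
D_iv = F × D_ev = 0.47 × 100 = 47 mg

D_iv = 47.0 mg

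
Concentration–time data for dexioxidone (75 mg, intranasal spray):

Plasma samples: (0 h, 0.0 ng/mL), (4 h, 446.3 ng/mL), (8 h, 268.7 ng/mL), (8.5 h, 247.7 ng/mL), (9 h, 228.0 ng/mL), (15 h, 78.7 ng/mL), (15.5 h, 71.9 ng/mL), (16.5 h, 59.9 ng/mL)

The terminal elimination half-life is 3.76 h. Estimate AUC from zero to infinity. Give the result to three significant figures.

Trapezoidal AUC_0→16.5:
  [0→4]: (0.0+446.3)/2 × 4 = 892.6
  [4→8]: (446.3+268.7)/2 × 4 = 1430.0
  [8→8.5]: (268.7+247.7)/2 × 0.5 = 129.1
  [8.5→9]: (247.7+228.0)/2 × 0.5 = 118.925
  [9→15]: (228.0+78.7)/2 × 6 = 920.1
  [15→15.5]: (78.7+71.9)/2 × 0.5 = 37.65
  [15.5→16.5]: (71.9+59.9)/2 × 1 = 65.9
  Sum = 3594.275 ng/mL·h
k_e = ln2 / t½ = 0.693147 / 3.76 = 0.1843 h^-1
Extrapolated tail: C_last / k_e = 59.9 / 0.1843 = 325.014
AUC_0→∞ = 3594.275 + 325.014 = 3919.289 ng/mL·h

AUC = 3920 ng/mL·h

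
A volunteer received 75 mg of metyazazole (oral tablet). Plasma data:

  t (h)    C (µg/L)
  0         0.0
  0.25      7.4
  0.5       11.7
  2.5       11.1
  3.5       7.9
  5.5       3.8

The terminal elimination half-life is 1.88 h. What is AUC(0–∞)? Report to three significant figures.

Trapezoidal AUC_0→5.5:
  [0→0.25]: (0.0+7.4)/2 × 0.25 = 0.925
  [0.25→0.5]: (7.4+11.7)/2 × 0.25 = 2.3875
  [0.5→2.5]: (11.7+11.1)/2 × 2 = 22.8
  [2.5→3.5]: (11.1+7.9)/2 × 1 = 9.5
  [3.5→5.5]: (7.9+3.8)/2 × 2 = 11.7
  Sum = 47.3125 µg/L·h
k_e = ln2 / t½ = 0.693147 / 1.88 = 0.3687 h^-1
Extrapolated tail: C_last / k_e = 3.8 / 0.3687 = 10.306
AUC_0→∞ = 47.3125 + 10.306 = 57.6185 µg/L·h

AUC = 57.6 µg/L·h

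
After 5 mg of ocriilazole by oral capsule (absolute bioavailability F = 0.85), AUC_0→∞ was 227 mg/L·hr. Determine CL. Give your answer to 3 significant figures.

CL = 0.0187 L/hr

CL = F × Dose / AUC_0→∞
   = 0.85 × 5 / 227 = 0.0187225 L/hr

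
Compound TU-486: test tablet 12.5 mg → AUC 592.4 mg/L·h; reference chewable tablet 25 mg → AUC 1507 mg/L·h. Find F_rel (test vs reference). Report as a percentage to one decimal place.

F_rel = 78.6%

F_rel = (AUC_test/D_test) / (AUC_ref/D_ref)
      = (592.4/12.5) / (1507/25)
      = 47.392 / 60.28 = 0.7862 = 78.62%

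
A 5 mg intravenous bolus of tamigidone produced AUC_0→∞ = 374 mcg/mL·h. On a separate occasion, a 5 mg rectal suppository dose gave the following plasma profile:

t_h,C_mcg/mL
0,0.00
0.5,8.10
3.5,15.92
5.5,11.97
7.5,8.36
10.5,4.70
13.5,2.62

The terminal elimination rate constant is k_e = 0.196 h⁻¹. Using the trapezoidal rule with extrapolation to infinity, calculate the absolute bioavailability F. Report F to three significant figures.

Trapezoidal AUC_0→13.5 (rectal suppository):
  [0→0.5]: (0.00+8.10)/2 × 0.5 = 2.025
  [0.5→3.5]: (8.10+15.92)/2 × 3 = 36.03
  [3.5→5.5]: (15.92+11.97)/2 × 2 = 27.89
  [5.5→7.5]: (11.97+8.36)/2 × 2 = 20.33
  [7.5→10.5]: (8.36+4.70)/2 × 3 = 19.59
  [10.5→13.5]: (4.70+2.62)/2 × 3 = 10.98
  Sum = 116.845 mcg/mL·h
Tail: C_last/k_e = 2.62/0.196 = 13.367
AUC_0→∞ (rectal suppository) = 116.845 + 13.367 = 130.212 mcg/mL·h
F = (AUC_ev/D_ev)/(AUC_iv/D_iv) = (130.212/5)/(374/5) = 26.0424/74.8 = 0.3482

F = 0.348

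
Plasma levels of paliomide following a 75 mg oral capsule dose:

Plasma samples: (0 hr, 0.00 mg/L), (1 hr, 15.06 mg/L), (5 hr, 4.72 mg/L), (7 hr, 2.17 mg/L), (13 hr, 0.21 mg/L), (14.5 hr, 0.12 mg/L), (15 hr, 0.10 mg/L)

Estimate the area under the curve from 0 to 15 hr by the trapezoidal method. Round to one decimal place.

AUC = 61.4 mg/L·hr

Trapezoidal AUC_0→15:
  [0→1]: (0.00+15.06)/2 × 1 = 7.53
  [1→5]: (15.06+4.72)/2 × 4 = 39.56
  [5→7]: (4.72+2.17)/2 × 2 = 6.89
  [7→13]: (2.17+0.21)/2 × 6 = 7.14
  [13→14.5]: (0.21+0.12)/2 × 1.5 = 0.2475
  [14.5→15]: (0.12+0.10)/2 × 0.5 = 0.055
  Sum = 61.4225 mg/L·hr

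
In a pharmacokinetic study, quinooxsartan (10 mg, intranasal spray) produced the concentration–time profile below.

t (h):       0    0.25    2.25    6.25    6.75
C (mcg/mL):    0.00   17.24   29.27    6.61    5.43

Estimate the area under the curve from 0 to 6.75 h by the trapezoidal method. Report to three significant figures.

AUC = 123 mcg/mL·h

Trapezoidal AUC_0→6.75:
  [0→0.25]: (0.00+17.24)/2 × 0.25 = 2.155
  [0.25→2.25]: (17.24+29.27)/2 × 2 = 46.51
  [2.25→6.25]: (29.27+6.61)/2 × 4 = 71.76
  [6.25→6.75]: (6.61+5.43)/2 × 0.5 = 3.01
  Sum = 123.435 mcg/mL·h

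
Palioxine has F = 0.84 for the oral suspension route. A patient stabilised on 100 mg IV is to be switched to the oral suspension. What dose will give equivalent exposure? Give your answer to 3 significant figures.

D_oral = 119 mg

For equal systemic exposure: F × D_ev = D_iv
D_ev = D_iv / F = 100 / 0.84 = 119.048 mg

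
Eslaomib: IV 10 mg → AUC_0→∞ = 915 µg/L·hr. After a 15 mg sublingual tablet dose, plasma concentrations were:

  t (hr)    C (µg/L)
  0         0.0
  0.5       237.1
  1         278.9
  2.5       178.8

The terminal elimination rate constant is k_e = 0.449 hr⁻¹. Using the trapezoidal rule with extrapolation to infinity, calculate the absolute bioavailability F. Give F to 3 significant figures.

F = 0.677

Trapezoidal AUC_0→2.5 (sublingual tablet):
  [0→0.5]: (0.0+237.1)/2 × 0.5 = 59.275
  [0.5→1]: (237.1+278.9)/2 × 0.5 = 129.0
  [1→2.5]: (278.9+178.8)/2 × 1.5 = 343.275
  Sum = 531.55 µg/L·hr
Tail: C_last/k_e = 178.8/0.449 = 398.218
AUC_0→∞ (sublingual tablet) = 531.55 + 398.218 = 929.768 µg/L·hr
F = (AUC_ev/D_ev)/(AUC_iv/D_iv) = (929.768/15)/(915/10) = 61.9845/91.5 = 0.6774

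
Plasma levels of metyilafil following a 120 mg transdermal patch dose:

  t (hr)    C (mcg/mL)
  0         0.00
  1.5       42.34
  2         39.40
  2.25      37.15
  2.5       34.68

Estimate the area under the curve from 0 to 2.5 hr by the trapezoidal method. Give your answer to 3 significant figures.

Trapezoidal AUC_0→2.5:
  [0→1.5]: (0.00+42.34)/2 × 1.5 = 31.755
  [1.5→2]: (42.34+39.40)/2 × 0.5 = 20.435
  [2→2.25]: (39.40+37.15)/2 × 0.25 = 9.56875
  [2.25→2.5]: (37.15+34.68)/2 × 0.25 = 8.97875
  Sum = 70.7375 mcg/mL·hr

AUC = 70.7 mcg/mL·hr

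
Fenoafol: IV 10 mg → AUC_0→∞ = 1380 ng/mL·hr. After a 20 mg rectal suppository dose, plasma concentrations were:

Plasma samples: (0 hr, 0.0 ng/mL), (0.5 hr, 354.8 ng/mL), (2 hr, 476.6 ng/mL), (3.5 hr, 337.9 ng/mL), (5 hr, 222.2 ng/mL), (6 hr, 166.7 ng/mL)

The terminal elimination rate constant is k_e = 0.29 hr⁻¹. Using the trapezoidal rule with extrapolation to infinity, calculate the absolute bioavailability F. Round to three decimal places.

F = 0.910

Trapezoidal AUC_0→6 (rectal suppository):
  [0→0.5]: (0.0+354.8)/2 × 0.5 = 88.7
  [0.5→2]: (354.8+476.6)/2 × 1.5 = 623.55
  [2→3.5]: (476.6+337.9)/2 × 1.5 = 610.875
  [3.5→5]: (337.9+222.2)/2 × 1.5 = 420.075
  [5→6]: (222.2+166.7)/2 × 1 = 194.45
  Sum = 1937.65 ng/mL·hr
Tail: C_last/k_e = 166.7/0.29 = 574.828
AUC_0→∞ (rectal suppository) = 1937.65 + 574.828 = 2512.478 ng/mL·hr
F = (AUC_ev/D_ev)/(AUC_iv/D_iv) = (2512.478/20)/(1380/10) = 125.6239/138 = 0.9103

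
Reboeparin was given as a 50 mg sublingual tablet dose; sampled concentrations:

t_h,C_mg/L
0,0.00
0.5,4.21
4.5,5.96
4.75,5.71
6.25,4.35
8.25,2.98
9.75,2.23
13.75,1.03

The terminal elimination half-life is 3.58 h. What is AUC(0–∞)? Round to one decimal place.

AUC = 53.5 mg/L·h

Trapezoidal AUC_0→13.75:
  [0→0.5]: (0.00+4.21)/2 × 0.5 = 1.0525
  [0.5→4.5]: (4.21+5.96)/2 × 4 = 20.34
  [4.5→4.75]: (5.96+5.71)/2 × 0.25 = 1.45875
  [4.75→6.25]: (5.71+4.35)/2 × 1.5 = 7.545
  [6.25→8.25]: (4.35+2.98)/2 × 2 = 7.33
  [8.25→9.75]: (2.98+2.23)/2 × 1.5 = 3.9075
  [9.75→13.75]: (2.23+1.03)/2 × 4 = 6.52
  Sum = 48.15375 mg/L·h
k_e = ln2 / t½ = 0.693147 / 3.58 = 0.1936 h^-1
Extrapolated tail: C_last / k_e = 1.03 / 0.1936 = 5.320
AUC_0→∞ = 48.15375 + 5.320 = 53.47375 mg/L·h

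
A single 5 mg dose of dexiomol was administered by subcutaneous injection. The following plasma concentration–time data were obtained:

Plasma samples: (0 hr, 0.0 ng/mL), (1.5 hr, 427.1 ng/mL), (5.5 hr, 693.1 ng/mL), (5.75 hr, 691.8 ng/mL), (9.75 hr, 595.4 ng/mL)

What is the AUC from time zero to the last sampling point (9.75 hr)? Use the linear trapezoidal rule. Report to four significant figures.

AUC = 5308 ng/mL·hr

Trapezoidal AUC_0→9.75:
  [0→1.5]: (0.0+427.1)/2 × 1.5 = 320.325
  [1.5→5.5]: (427.1+693.1)/2 × 4 = 2240.4
  [5.5→5.75]: (693.1+691.8)/2 × 0.25 = 173.1125
  [5.75→9.75]: (691.8+595.4)/2 × 4 = 2574.4
  Sum = 5308.2375 ng/mL·hr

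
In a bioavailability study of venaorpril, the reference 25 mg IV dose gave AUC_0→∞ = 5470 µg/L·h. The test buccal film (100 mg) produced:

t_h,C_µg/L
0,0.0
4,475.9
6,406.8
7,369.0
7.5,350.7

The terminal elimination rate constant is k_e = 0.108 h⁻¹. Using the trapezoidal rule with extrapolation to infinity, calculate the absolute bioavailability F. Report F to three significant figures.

Trapezoidal AUC_0→7.5 (buccal film):
  [0→4]: (0.0+475.9)/2 × 4 = 951.8
  [4→6]: (475.9+406.8)/2 × 2 = 882.7
  [6→7]: (406.8+369.0)/2 × 1 = 387.9
  [7→7.5]: (369.0+350.7)/2 × 0.5 = 179.925
  Sum = 2402.325 µg/L·h
Tail: C_last/k_e = 350.7/0.108 = 3247.222
AUC_0→∞ (buccal film) = 2402.325 + 3247.222 = 5649.547 µg/L·h
F = (AUC_ev/D_ev)/(AUC_iv/D_iv) = (5649.547/100)/(5470/25) = 56.49547/218.8 = 0.2582

F = 0.258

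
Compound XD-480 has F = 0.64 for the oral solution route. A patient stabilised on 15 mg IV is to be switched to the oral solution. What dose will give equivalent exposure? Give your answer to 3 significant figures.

D_oral = 23.4 mg

For equal systemic exposure: F × D_ev = D_iv
D_ev = D_iv / F = 15 / 0.64 = 23.4375 mg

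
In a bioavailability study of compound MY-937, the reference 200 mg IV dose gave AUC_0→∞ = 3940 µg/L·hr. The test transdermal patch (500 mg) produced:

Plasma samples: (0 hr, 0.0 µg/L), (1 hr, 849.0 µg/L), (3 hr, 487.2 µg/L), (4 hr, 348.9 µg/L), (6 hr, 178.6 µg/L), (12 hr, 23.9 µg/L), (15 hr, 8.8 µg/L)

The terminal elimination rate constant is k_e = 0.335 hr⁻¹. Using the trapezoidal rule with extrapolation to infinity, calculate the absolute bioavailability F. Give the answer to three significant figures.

Trapezoidal AUC_0→15 (transdermal patch):
  [0→1]: (0.0+849.0)/2 × 1 = 424.5
  [1→3]: (849.0+487.2)/2 × 2 = 1336.2
  [3→4]: (487.2+348.9)/2 × 1 = 418.05
  [4→6]: (348.9+178.6)/2 × 2 = 527.5
  [6→12]: (178.6+23.9)/2 × 6 = 607.5
  [12→15]: (23.9+8.8)/2 × 3 = 49.05
  Sum = 3362.8 µg/L·hr
Tail: C_last/k_e = 8.8/0.335 = 26.269
AUC_0→∞ (transdermal patch) = 3362.8 + 26.269 = 3389.069 µg/L·hr
F = (AUC_ev/D_ev)/(AUC_iv/D_iv) = (3389.069/500)/(3940/200) = 6.778138/19.7 = 0.3441

F = 0.344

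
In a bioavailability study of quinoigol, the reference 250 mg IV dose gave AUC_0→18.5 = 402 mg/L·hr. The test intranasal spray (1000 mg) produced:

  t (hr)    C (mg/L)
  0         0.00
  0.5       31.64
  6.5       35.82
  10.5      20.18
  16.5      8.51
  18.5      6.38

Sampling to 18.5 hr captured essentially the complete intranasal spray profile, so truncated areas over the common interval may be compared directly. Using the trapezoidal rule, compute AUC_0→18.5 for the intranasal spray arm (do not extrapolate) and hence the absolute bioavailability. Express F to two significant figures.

F = 0.26

Trapezoidal AUC_0→18.5 (intranasal spray):
  [0→0.5]: (0.00+31.64)/2 × 0.5 = 7.91
  [0.5→6.5]: (31.64+35.82)/2 × 6 = 202.38
  [6.5→10.5]: (35.82+20.18)/2 × 4 = 112.0
  [10.5→16.5]: (20.18+8.51)/2 × 6 = 86.07
  [16.5→18.5]: (8.51+6.38)/2 × 2 = 14.89
  Sum = 423.25 mg/L·hr
F = (AUC_ev/D_ev)/(AUC_iv/D_iv) = (423.25/1000)/(402/250) = 0.42325/1.608 = 0.2632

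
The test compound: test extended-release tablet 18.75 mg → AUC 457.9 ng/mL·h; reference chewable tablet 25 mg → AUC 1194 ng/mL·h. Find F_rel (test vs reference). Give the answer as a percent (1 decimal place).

F_rel = (AUC_test/D_test) / (AUC_ref/D_ref)
      = (457.9/18.75) / (1194/25)
      = 24.4213 / 47.76 = 0.5113 = 51.13%

F_rel = 51.1%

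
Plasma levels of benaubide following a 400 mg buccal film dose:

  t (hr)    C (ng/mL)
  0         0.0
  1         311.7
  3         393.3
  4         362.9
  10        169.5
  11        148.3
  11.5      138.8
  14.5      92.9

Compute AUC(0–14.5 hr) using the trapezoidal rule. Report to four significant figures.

AUC = 3414 ng/mL·hr

Trapezoidal AUC_0→14.5:
  [0→1]: (0.0+311.7)/2 × 1 = 155.85
  [1→3]: (311.7+393.3)/2 × 2 = 705.0
  [3→4]: (393.3+362.9)/2 × 1 = 378.1
  [4→10]: (362.9+169.5)/2 × 6 = 1597.2
  [10→11]: (169.5+148.3)/2 × 1 = 158.9
  [11→11.5]: (148.3+138.8)/2 × 0.5 = 71.775
  [11.5→14.5]: (138.8+92.9)/2 × 3 = 347.55
  Sum = 3414.375 ng/mL·hr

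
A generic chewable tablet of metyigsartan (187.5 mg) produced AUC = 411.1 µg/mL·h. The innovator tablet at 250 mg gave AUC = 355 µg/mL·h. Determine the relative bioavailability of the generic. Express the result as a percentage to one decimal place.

F_rel = 154.4%

F_rel = (AUC_test/D_test) / (AUC_ref/D_ref)
      = (411.1/187.5) / (355/250)
      = 2.19253 / 1.42 = 1.5440 = 154.40%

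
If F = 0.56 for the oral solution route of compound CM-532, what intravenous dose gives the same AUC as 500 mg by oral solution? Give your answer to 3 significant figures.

D_iv = 280 mg

Systemic exposure from an extravascular dose = F × D_ev, so the equivalent IV dose is F × D_ev.
D_iv = F × D_ev = 0.56 × 500 = 280 mg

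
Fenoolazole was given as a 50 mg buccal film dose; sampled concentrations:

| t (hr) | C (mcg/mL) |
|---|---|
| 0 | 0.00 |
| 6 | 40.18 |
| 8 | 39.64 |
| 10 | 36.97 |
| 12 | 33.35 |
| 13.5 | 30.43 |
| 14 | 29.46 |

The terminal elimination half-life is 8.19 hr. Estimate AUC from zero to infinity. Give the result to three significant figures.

Trapezoidal AUC_0→14:
  [0→6]: (0.00+40.18)/2 × 6 = 120.54
  [6→8]: (40.18+39.64)/2 × 2 = 79.82
  [8→10]: (39.64+36.97)/2 × 2 = 76.61
  [10→12]: (36.97+33.35)/2 × 2 = 70.32
  [12→13.5]: (33.35+30.43)/2 × 1.5 = 47.835
  [13.5→14]: (30.43+29.46)/2 × 0.5 = 14.9725
  Sum = 410.0975 mcg/mL·hr
k_e = ln2 / t½ = 0.693147 / 8.19 = 0.0846 hr^-1
Extrapolated tail: C_last / k_e = 29.46 / 0.0846 = 348.227
AUC_0→∞ = 410.0975 + 348.227 = 758.3245 mcg/mL·hr

AUC = 758 mcg/mL·hr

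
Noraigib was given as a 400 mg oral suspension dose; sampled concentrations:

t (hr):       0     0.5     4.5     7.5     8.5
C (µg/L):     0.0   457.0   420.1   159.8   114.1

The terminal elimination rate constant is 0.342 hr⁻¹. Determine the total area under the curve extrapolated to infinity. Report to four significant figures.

AUC = 3209 µg/L·hr

Trapezoidal AUC_0→8.5:
  [0→0.5]: (0.0+457.0)/2 × 0.5 = 114.25
  [0.5→4.5]: (457.0+420.1)/2 × 4 = 1754.2
  [4.5→7.5]: (420.1+159.8)/2 × 3 = 869.85
  [7.5→8.5]: (159.8+114.1)/2 × 1 = 136.95
  Sum = 2875.25 µg/L·hr
Extrapolated tail: C_last / k_e = 114.1 / 0.342 = 333.626
AUC_0→∞ = 2875.25 + 333.626 = 3208.876 µg/L·hr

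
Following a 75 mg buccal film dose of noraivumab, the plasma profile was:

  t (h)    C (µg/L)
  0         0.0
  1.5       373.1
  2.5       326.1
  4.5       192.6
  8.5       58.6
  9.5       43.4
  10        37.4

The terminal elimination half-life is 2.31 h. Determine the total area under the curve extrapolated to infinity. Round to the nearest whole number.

Trapezoidal AUC_0→10:
  [0→1.5]: (0.0+373.1)/2 × 1.5 = 279.825
  [1.5→2.5]: (373.1+326.1)/2 × 1 = 349.6
  [2.5→4.5]: (326.1+192.6)/2 × 2 = 518.7
  [4.5→8.5]: (192.6+58.6)/2 × 4 = 502.4
  [8.5→9.5]: (58.6+43.4)/2 × 1 = 51.0
  [9.5→10]: (43.4+37.4)/2 × 0.5 = 20.2
  Sum = 1721.725 µg/L·h
k_e = ln2 / t½ = 0.693147 / 2.31 = 0.3001 h^-1
Extrapolated tail: C_last / k_e = 37.4 / 0.3001 = 124.625
AUC_0→∞ = 1721.725 + 124.625 = 1846.35 µg/L·h

AUC = 1846 µg/L·h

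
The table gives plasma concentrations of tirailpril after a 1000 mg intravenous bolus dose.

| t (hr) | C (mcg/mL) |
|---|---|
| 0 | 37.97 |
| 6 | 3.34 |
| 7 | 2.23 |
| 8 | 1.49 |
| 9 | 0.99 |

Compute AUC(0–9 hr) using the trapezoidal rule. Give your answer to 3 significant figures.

Trapezoidal AUC_0→9:
  [0→6]: (37.97+3.34)/2 × 6 = 123.93
  [6→7]: (3.34+2.23)/2 × 1 = 2.785
  [7→8]: (2.23+1.49)/2 × 1 = 1.86
  [8→9]: (1.49+0.99)/2 × 1 = 1.24
  Sum = 129.815 mcg/mL·hr

AUC = 130 mcg/mL·hr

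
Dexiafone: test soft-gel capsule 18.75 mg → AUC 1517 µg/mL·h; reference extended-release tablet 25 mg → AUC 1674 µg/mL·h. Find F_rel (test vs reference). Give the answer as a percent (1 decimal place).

F_rel = (AUC_test/D_test) / (AUC_ref/D_ref)
      = (1517/18.75) / (1674/25)
      = 80.9067 / 66.96 = 1.2083 = 120.83%

F_rel = 120.8%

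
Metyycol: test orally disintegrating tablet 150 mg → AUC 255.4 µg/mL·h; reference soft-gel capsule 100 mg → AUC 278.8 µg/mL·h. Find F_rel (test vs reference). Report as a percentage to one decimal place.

F_rel = 61.1%

F_rel = (AUC_test/D_test) / (AUC_ref/D_ref)
      = (255.4/150) / (278.8/100)
      = 1.70267 / 2.788 = 0.6107 = 61.07%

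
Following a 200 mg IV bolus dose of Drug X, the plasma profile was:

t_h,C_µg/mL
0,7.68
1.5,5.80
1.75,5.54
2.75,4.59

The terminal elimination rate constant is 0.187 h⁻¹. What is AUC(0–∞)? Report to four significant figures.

Trapezoidal AUC_0→2.75:
  [0→1.5]: (7.68+5.80)/2 × 1.5 = 10.11
  [1.5→1.75]: (5.80+5.54)/2 × 0.25 = 1.4175
  [1.75→2.75]: (5.54+4.59)/2 × 1 = 5.065
  Sum = 16.5925 µg/mL·h
Extrapolated tail: C_last / k_e = 4.59 / 0.187 = 24.545
AUC_0→∞ = 16.5925 + 24.545 = 41.1375 µg/mL·h

AUC = 41.14 µg/mL·h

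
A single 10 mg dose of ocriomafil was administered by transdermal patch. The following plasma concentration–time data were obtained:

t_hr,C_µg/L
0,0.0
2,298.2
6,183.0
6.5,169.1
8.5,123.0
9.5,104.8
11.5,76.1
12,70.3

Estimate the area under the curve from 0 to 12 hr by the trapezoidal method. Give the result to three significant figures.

AUC = 1970 µg/L·hr

Trapezoidal AUC_0→12:
  [0→2]: (0.0+298.2)/2 × 2 = 298.2
  [2→6]: (298.2+183.0)/2 × 4 = 962.4
  [6→6.5]: (183.0+169.1)/2 × 0.5 = 88.025
  [6.5→8.5]: (169.1+123.0)/2 × 2 = 292.1
  [8.5→9.5]: (123.0+104.8)/2 × 1 = 113.9
  [9.5→11.5]: (104.8+76.1)/2 × 2 = 180.9
  [11.5→12]: (76.1+70.3)/2 × 0.5 = 36.6
  Sum = 1972.125 µg/L·hr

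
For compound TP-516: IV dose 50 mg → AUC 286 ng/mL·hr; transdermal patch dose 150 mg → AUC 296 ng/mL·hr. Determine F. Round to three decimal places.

F = (AUC_ev / D_ev) / (AUC_iv / D_iv)
  = (296/150) / (286/50)
  = 1.97333 / 5.72 = 0.3450

F = 0.345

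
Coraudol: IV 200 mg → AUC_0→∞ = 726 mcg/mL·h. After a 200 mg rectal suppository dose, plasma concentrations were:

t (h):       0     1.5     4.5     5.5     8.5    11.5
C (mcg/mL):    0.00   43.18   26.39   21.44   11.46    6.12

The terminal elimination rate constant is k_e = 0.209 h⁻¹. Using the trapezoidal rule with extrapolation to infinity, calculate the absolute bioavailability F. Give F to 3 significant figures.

F = 0.366

Trapezoidal AUC_0→11.5 (rectal suppository):
  [0→1.5]: (0.00+43.18)/2 × 1.5 = 32.385
  [1.5→4.5]: (43.18+26.39)/2 × 3 = 104.355
  [4.5→5.5]: (26.39+21.44)/2 × 1 = 23.915
  [5.5→8.5]: (21.44+11.46)/2 × 3 = 49.35
  [8.5→11.5]: (11.46+6.12)/2 × 3 = 26.37
  Sum = 236.375 mcg/mL·h
Tail: C_last/k_e = 6.12/0.209 = 29.282
AUC_0→∞ (rectal suppository) = 236.375 + 29.282 = 265.657 mcg/mL·h
F = (AUC_ev/D_ev)/(AUC_iv/D_iv) = (265.657/200)/(726/200) = 1.328285/3.63 = 0.3659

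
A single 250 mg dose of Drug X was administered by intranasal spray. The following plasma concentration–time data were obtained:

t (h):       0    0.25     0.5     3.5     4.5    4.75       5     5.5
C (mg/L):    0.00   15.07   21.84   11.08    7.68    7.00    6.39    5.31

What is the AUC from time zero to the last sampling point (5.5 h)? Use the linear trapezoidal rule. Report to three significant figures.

Trapezoidal AUC_0→5.5:
  [0→0.25]: (0.00+15.07)/2 × 0.25 = 1.88375
  [0.25→0.5]: (15.07+21.84)/2 × 0.25 = 4.61375
  [0.5→3.5]: (21.84+11.08)/2 × 3 = 49.38
  [3.5→4.5]: (11.08+7.68)/2 × 1 = 9.38
  [4.5→4.75]: (7.68+7.00)/2 × 0.25 = 1.835
  [4.75→5]: (7.00+6.39)/2 × 0.25 = 1.67375
  [5→5.5]: (6.39+5.31)/2 × 0.5 = 2.925
  Sum = 71.69125 mg/L·h

AUC = 71.7 mg/L·h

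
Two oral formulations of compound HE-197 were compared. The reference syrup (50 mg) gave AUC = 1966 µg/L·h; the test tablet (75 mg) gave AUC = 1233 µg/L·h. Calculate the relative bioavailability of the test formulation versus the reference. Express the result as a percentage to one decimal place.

F_rel = 41.8%

F_rel = (AUC_test/D_test) / (AUC_ref/D_ref)
      = (1233/75) / (1966/50)
      = 16.44 / 39.32 = 0.4181 = 41.81%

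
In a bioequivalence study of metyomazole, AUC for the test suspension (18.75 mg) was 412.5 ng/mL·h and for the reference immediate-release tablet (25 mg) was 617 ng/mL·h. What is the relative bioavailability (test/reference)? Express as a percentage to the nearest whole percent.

F_rel = (AUC_test/D_test) / (AUC_ref/D_ref)
      = (412.5/18.75) / (617/25)
      = 22 / 24.68 = 0.8914 = 89.14%

F_rel = 89%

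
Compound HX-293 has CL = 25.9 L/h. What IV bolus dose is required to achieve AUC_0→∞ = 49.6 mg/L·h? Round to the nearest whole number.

Dose = 1285 mg

Dose_iv = CL × AUC_0→∞
     = 25.9 × 49.6 = 1284.64 mg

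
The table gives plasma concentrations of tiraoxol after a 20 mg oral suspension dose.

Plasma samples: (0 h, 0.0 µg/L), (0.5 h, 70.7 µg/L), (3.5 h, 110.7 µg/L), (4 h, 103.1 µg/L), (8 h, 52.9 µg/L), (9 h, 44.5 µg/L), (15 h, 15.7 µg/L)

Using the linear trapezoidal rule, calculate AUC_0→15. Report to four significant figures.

Trapezoidal AUC_0→15:
  [0→0.5]: (0.0+70.7)/2 × 0.5 = 17.675
  [0.5→3.5]: (70.7+110.7)/2 × 3 = 272.1
  [3.5→4]: (110.7+103.1)/2 × 0.5 = 53.45
  [4→8]: (103.1+52.9)/2 × 4 = 312.0
  [8→9]: (52.9+44.5)/2 × 1 = 48.7
  [9→15]: (44.5+15.7)/2 × 6 = 180.6
  Sum = 884.525 µg/L·h

AUC = 884.5 µg/L·h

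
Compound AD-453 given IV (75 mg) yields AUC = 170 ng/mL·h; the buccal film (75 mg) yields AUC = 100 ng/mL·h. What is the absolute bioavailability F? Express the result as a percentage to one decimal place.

F = 58.8%

F = (AUC_ev / D_ev) / (AUC_iv / D_iv)
  = (100/75) / (170/75)
  = 1.33333 / 2.26667 = 0.5882
  = 58.82%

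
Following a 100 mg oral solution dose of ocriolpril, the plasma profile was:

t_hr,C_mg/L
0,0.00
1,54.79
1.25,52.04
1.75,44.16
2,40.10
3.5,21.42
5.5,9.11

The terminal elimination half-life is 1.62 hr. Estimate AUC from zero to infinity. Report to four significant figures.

Trapezoidal AUC_0→5.5:
  [0→1]: (0.00+54.79)/2 × 1 = 27.395
  [1→1.25]: (54.79+52.04)/2 × 0.25 = 13.35375
  [1.25→1.75]: (52.04+44.16)/2 × 0.5 = 24.05
  [1.75→2]: (44.16+40.10)/2 × 0.25 = 10.5325
  [2→3.5]: (40.10+21.42)/2 × 1.5 = 46.14
  [3.5→5.5]: (21.42+9.11)/2 × 2 = 30.53
  Sum = 152.00125 mg/L·hr
k_e = ln2 / t½ = 0.693147 / 1.62 = 0.4279 hr^-1
Extrapolated tail: C_last / k_e = 9.11 / 0.4279 = 21.290
AUC_0→∞ = 152.00125 + 21.290 = 173.29125 mg/L·hr

AUC = 173.3 mg/L·hr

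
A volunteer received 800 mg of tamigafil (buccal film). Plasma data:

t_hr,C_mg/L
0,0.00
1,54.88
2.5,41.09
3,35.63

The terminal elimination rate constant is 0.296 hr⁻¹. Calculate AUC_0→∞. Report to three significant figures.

AUC = 239 mg/L·hr

Trapezoidal AUC_0→3:
  [0→1]: (0.00+54.88)/2 × 1 = 27.44
  [1→2.5]: (54.88+41.09)/2 × 1.5 = 71.9775
  [2.5→3]: (41.09+35.63)/2 × 0.5 = 19.18
  Sum = 118.5975 mg/L·hr
Extrapolated tail: C_last / k_e = 35.63 / 0.296 = 120.372
AUC_0→∞ = 118.5975 + 120.372 = 238.9695 mg/L·hr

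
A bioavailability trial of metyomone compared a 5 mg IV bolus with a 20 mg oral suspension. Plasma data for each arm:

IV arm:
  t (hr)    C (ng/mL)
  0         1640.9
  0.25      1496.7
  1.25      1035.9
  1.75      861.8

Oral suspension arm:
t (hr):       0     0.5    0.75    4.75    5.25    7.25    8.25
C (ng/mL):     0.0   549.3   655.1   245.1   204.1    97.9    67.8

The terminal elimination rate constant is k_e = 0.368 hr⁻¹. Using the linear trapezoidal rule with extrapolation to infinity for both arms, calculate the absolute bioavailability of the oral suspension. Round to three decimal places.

Trapezoidal AUC_0→1.75 (IV):
  [0→0.25]: (1640.9+1496.7)/2 × 0.25 = 392.2
  [0.25→1.25]: (1496.7+1035.9)/2 × 1 = 1266.3
  [1.25→1.75]: (1035.9+861.8)/2 × 0.5 = 474.425
  Sum = 2132.925 ng/mL·hr
IV tail: 861.8/0.368 = 2341.848; AUC_iv,0→∞ = 2132.925 + 2341.848 = 4474.773 ng/mL·hr
Trapezoidal AUC_0→8.25 (oral suspension):
  [0→0.5]: (0.0+549.3)/2 × 0.5 = 137.325
  [0.5→0.75]: (549.3+655.1)/2 × 0.25 = 150.55
  [0.75→4.75]: (655.1+245.1)/2 × 4 = 1800.4
  [4.75→5.25]: (245.1+204.1)/2 × 0.5 = 112.3
  [5.25→7.25]: (204.1+97.9)/2 × 2 = 302.0
  [7.25→8.25]: (97.9+67.8)/2 × 1 = 82.85
  Sum = 2585.425 ng/mL·hr
oral suspension tail: 67.8/0.368 = 184.239; AUC_ev,0→∞ = 2585.425 + 184.239 = 2769.664 ng/mL·hr
F = (AUC_ev/D_ev)/(AUC_iv/D_iv) = (2769.664/20)/(4474.773/5) = 138.4832/894.9546 = 0.1547

F = 0.155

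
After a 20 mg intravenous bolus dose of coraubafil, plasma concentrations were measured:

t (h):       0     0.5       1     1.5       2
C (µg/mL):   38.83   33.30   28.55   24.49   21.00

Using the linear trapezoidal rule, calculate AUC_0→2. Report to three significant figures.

Trapezoidal AUC_0→2:
  [0→0.5]: (38.83+33.30)/2 × 0.5 = 18.0325
  [0.5→1]: (33.30+28.55)/2 × 0.5 = 15.4625
  [1→1.5]: (28.55+24.49)/2 × 0.5 = 13.26
  [1.5→2]: (24.49+21.00)/2 × 0.5 = 11.3725
  Sum = 58.1275 µg/mL·h

AUC = 58.1 µg/mL·h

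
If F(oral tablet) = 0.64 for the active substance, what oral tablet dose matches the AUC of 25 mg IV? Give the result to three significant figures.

D_oral = 39.1 mg

For equal systemic exposure: F × D_ev = D_iv
D_ev = D_iv / F = 25 / 0.64 = 39.0625 mg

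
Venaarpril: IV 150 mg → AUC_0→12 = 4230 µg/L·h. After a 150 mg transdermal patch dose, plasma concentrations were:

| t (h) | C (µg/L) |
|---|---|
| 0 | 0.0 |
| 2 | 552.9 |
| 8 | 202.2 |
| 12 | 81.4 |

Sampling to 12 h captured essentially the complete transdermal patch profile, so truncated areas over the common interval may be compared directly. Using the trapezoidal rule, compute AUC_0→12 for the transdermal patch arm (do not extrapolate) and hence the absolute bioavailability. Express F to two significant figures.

F = 0.80

Trapezoidal AUC_0→12 (transdermal patch):
  [0→2]: (0.0+552.9)/2 × 2 = 552.9
  [2→8]: (552.9+202.2)/2 × 6 = 2265.3
  [8→12]: (202.2+81.4)/2 × 4 = 567.2
  Sum = 3385.4 µg/L·h
F = (AUC_ev/D_ev)/(AUC_iv/D_iv) = (3385.4/150)/(4230/150) = 22.5693/28.2 = 0.8003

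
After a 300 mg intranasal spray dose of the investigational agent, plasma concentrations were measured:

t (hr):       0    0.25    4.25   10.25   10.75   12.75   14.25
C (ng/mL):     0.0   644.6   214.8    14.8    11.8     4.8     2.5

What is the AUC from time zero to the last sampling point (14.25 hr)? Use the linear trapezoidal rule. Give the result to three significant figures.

AUC = 2520 ng/mL·hr

Trapezoidal AUC_0→14.25:
  [0→0.25]: (0.0+644.6)/2 × 0.25 = 80.575
  [0.25→4.25]: (644.6+214.8)/2 × 4 = 1718.8
  [4.25→10.25]: (214.8+14.8)/2 × 6 = 688.8
  [10.25→10.75]: (14.8+11.8)/2 × 0.5 = 6.65
  [10.75→12.75]: (11.8+4.8)/2 × 2 = 16.6
  [12.75→14.25]: (4.8+2.5)/2 × 1.5 = 5.475
  Sum = 2516.9 ng/mL·hr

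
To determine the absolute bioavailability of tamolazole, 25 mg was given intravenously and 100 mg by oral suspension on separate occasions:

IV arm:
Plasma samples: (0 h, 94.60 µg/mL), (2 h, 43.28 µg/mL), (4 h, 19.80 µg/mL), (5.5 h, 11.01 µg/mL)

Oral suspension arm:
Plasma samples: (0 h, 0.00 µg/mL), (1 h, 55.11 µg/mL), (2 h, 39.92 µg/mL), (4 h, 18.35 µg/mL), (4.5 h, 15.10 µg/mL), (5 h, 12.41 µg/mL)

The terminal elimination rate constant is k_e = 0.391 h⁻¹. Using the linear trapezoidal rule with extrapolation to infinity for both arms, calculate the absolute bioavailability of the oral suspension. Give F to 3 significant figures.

F = 0.179

Trapezoidal AUC_0→5.5 (IV):
  [0→2]: (94.60+43.28)/2 × 2 = 137.88
  [2→4]: (43.28+19.80)/2 × 2 = 63.08
  [4→5.5]: (19.80+11.01)/2 × 1.5 = 23.1075
  Sum = 224.0675 µg/mL·h
IV tail: 11.01/0.391 = 28.159; AUC_iv,0→∞ = 224.0675 + 28.159 = 252.2265 µg/mL·h
Trapezoidal AUC_0→5 (oral suspension):
  [0→1]: (0.00+55.11)/2 × 1 = 27.555
  [1→2]: (55.11+39.92)/2 × 1 = 47.515
  [2→4]: (39.92+18.35)/2 × 2 = 58.27
  [4→4.5]: (18.35+15.10)/2 × 0.5 = 8.3625
  [4.5→5]: (15.10+12.41)/2 × 0.5 = 6.8775
  Sum = 148.58 µg/mL·h
oral suspension tail: 12.41/0.391 = 31.739; AUC_ev,0→∞ = 148.58 + 31.739 = 180.319 µg/mL·h
F = (AUC_ev/D_ev)/(AUC_iv/D_iv) = (180.319/100)/(252.2265/25) = 1.80319/10.08906 = 0.1787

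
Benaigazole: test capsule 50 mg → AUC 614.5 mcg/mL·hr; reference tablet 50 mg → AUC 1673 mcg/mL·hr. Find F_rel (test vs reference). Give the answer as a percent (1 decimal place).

F_rel = (AUC_test/D_test) / (AUC_ref/D_ref)
      = (614.5/50) / (1673/50)
      = 12.29 / 33.46 = 0.3673 = 36.73%

F_rel = 36.7%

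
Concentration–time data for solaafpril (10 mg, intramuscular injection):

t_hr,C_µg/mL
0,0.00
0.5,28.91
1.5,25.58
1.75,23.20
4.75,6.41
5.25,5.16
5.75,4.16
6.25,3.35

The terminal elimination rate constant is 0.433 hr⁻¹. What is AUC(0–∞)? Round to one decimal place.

AUC = 99.8 µg/mL·hr

Trapezoidal AUC_0→6.25:
  [0→0.5]: (0.00+28.91)/2 × 0.5 = 7.2275
  [0.5→1.5]: (28.91+25.58)/2 × 1 = 27.245
  [1.5→1.75]: (25.58+23.20)/2 × 0.25 = 6.0975
  [1.75→4.75]: (23.20+6.41)/2 × 3 = 44.415
  [4.75→5.25]: (6.41+5.16)/2 × 0.5 = 2.8925
  [5.25→5.75]: (5.16+4.16)/2 × 0.5 = 2.33
  [5.75→6.25]: (4.16+3.35)/2 × 0.5 = 1.8775
  Sum = 92.085 µg/mL·hr
Extrapolated tail: C_last / k_e = 3.35 / 0.433 = 7.737
AUC_0→∞ = 92.085 + 7.737 = 99.822 µg/mL·hr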